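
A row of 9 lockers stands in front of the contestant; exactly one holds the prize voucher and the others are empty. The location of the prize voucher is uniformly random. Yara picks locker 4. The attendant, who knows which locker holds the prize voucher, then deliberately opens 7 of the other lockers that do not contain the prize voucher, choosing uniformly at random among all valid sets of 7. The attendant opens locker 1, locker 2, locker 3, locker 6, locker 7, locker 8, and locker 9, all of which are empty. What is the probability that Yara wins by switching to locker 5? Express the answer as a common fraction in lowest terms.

8/9

Condition on the true location of the prize voucher.
If it is in any of lockers 1, 2, 3, 6, 7, 8, and 9 (prior 1/9 each): that locker was opened and seen not to hold the prize — ruled out; weight (1/9)·0 = 0 each.
If it is in locker 4 (prior 1/9): the attendant has 8 equally likely choices, so probability 1/8; weight (1/9)·(1/8) = 1/72.
If it is in locker 5 (prior 1/9): the attendant has no choice, probability 1; weight (1/9)·1 = 1/9.
The weights sum to 1/8.
So P(the prize voucher in locker 5 | the attendant opened locker 1, locker 2, locker 3, locker 6, locker 7, locker 8, and locker 9) = (1/9) / (1/8) = 8/9.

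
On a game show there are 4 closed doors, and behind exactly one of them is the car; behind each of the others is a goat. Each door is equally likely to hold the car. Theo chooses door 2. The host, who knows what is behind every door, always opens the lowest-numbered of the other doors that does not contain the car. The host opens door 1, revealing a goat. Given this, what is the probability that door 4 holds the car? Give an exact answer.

Condition on the true location of the car.
If it is behind door 1 (prior 1/4): the host opened door 1, so this case is ruled out; weight (1/4)·0 = 0.
If it is behind any of doors 2, 3, and 4 (prior 1/4 each): door 1 is the lowest-numbered option available, probability 1; weight (1/4)·1 = 1/4 each.
The weights sum to 3/4.
So P(the car behind door 4 | the host opened door 1) = (1/4) / (3/4) = 1/3.

1/3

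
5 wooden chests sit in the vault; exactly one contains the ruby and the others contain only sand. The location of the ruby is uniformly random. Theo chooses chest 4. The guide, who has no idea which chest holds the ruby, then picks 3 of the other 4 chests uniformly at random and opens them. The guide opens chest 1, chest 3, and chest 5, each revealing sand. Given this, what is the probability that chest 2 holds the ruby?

Apply Bayes' rule, conditioning on where the ruby actually is.
If it is in any of chests 1, 3, and 5 (prior 1/5 each): that chest was opened and seen not to hold the prize — ruled out; weight (1/5)·0 = 0 each.
If it is in either of chests 2 and 4 (prior 1/5 each): the guide picks exactly this set with probability 1/4 regardless, and none is the prize; weight (1/5)·(1/4) = 1/20 each.
The weights sum to 1/10.
So P(the ruby in chest 2 | the guide opened chest 1, chest 3, and chest 5) = (1/20) / (1/10) = 1/2.

1/2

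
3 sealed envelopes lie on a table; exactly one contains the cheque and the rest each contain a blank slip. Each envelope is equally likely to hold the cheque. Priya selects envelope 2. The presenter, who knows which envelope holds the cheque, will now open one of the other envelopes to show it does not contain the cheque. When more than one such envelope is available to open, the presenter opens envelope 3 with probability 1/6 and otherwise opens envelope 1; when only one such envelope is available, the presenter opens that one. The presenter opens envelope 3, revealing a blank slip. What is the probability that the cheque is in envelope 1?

6/7

Condition on the true location of the cheque.
If it is in envelope 1 (prior 1/3): only envelope 3 is available, probability 1; weight (1/3)·1 = 1/3.
If it is in envelope 2 (prior 1/3): envelope 3 is available, opened with probability 1/6; weight (1/3)·(1/6) = 1/18.
If it is in envelope 3 (prior 1/3): the presenter opened envelope 3, so this case is ruled out; weight (1/3)·0 = 0.
The weights sum to 7/18.
So P(the cheque in envelope 1 | the presenter opened envelope 3) = (1/3) / (7/18) = 6/7.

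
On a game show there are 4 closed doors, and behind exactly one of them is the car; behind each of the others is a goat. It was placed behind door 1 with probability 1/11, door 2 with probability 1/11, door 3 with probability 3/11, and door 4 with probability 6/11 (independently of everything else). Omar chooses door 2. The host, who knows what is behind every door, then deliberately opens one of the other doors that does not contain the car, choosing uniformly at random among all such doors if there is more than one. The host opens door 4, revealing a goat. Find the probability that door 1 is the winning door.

3/14

Consider each possible location of the car in turn.
If it is behind door 1 (prior 1/11): the host has 2 equally likely choices, so probability 1/2; weight (1/11)·(1/2) = 1/22.
If it is behind door 2 (prior 1/11): the host has 3 equally likely choices, so probability 1/3; weight (1/11)·(1/3) = 1/33.
If it is behind door 3 (prior 3/11): the host has 2 equally likely choices, so probability 1/2; weight (3/11)·(1/2) = 3/22.
If it is behind door 4 (prior 6/11): the host opened door 4, so this case is ruled out; weight (6/11)·0 = 0.
The weights sum to 7/33.
So P(the car behind door 1 | the host opened door 4) = (1/22) / (7/33) = 3/14.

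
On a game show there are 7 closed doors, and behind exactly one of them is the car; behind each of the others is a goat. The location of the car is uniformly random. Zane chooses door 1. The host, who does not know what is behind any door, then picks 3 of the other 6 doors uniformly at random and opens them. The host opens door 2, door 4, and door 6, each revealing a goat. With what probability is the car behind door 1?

Because the host chose which doors to open without knowing where the car is, the choice is independent of the prize location. Learning that none of the 3 opened doors holds the car simply rules out those 3 locations and leaves the remaining 4 doors still equally likely by symmetry.
So P(the car behind door 1) = 1/4.

1/4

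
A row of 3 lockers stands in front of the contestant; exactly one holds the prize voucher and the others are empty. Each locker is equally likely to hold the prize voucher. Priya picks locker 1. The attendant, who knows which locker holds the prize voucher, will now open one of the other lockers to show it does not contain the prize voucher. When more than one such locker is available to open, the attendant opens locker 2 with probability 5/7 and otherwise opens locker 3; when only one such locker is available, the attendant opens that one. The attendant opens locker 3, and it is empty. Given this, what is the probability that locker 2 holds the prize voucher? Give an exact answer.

Apply Bayes' rule, conditioning on where the prize voucher actually is.
If it is in locker 1 (prior 1/3): locker 2 is available but not opened, probability 2/7; weight (1/3)·(2/7) = 2/21.
If it is in locker 2 (prior 1/3): only locker 3 is available, probability 1; weight (1/3)·1 = 1/3.
If it is in locker 3 (prior 1/3): the attendant opened locker 3, so this case is ruled out; weight (1/3)·0 = 0.
The weights sum to 3/7.
So P(the prize voucher in locker 2 | the attendant opened locker 3) = (1/3) / (3/7) = 7/9.

7/9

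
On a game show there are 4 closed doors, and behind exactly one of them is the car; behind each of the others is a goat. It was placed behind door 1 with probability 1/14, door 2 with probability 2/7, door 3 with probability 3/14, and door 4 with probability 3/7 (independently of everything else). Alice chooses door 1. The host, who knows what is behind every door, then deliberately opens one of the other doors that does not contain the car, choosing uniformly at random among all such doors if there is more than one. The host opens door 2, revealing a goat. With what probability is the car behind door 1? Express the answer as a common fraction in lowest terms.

Apply Bayes' rule, conditioning on where the car actually is.
If it is behind door 1 (prior 1/14): the host has 3 equally likely choices, so probability 1/3; weight (1/14)·(1/3) = 1/42.
If it is behind door 2 (prior 2/7): the host opened door 2, so this case is ruled out; weight (2/7)·0 = 0.
If it is behind door 3 (prior 3/14): the host has 2 equally likely choices, so probability 1/2; weight (3/14)·(1/2) = 3/28.
If it is behind door 4 (prior 3/7): the host has 2 equally likely choices, so probability 1/2; weight (3/7)·(1/2) = 3/14.
The weights sum to 29/84.
So P(the car behind door 1 | the host opened door 2) = (1/42) / (29/84) = 2/29.

2/29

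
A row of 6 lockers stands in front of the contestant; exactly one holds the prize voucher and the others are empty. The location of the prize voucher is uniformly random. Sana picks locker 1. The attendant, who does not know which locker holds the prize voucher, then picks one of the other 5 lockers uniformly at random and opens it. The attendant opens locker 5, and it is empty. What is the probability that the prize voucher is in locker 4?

Condition on the true location of the prize voucher.
If it is in any of lockers 1, 2, 3, 4, and 6 (prior 1/6 each): the attendant picks locker 5 with probability 1/5 regardless, and it is not the prize; weight (1/6)·(1/5) = 1/30 each.
If it is in locker 5 (prior 1/6): the attendant opened locker 5, so this case is ruled out; weight (1/6)·0 = 0.
The weights sum to 1/6.
So P(the prize voucher in locker 4 | the attendant opened locker 5) = (1/30) / (1/6) = 1/5.

1/5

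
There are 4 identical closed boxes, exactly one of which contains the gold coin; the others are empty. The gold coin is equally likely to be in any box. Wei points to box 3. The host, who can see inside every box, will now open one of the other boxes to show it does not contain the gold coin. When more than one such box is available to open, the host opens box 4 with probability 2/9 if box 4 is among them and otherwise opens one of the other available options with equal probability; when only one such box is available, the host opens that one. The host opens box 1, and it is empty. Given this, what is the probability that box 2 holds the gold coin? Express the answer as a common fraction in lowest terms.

7/15

Consider each possible location of the gold coin in turn.
If it is in box 1 (prior 1/4): the host opened box 1, so this case is ruled out; weight (1/4)·0 = 0.
If it is in box 2 (prior 1/4): box 4 is available but not opened, probability 7/9; weight (1/4)·(7/9) = 7/36.
If it is in box 3 (prior 1/4): box 4 is available but not opened; box 1 gets probability (1 − 2/9)/2 = 7/18; weight (1/4)·(7/18) = 7/72.
If it is in box 4 (prior 1/4): box 4 holds the prize so is unavailable; the host chooses uniformly among the 2 others, probability 1/2; weight (1/4)·(1/2) = 1/8.
The weights sum to 5/12.
So P(the gold coin in box 2 | the host opened box 1) = (7/36) / (5/12) = 7/15.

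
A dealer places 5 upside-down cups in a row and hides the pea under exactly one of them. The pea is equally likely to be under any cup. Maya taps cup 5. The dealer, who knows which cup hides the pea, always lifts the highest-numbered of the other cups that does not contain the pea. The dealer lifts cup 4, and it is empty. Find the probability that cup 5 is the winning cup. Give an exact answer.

1/4

Apply Bayes' rule, conditioning on where the pea actually is.
If it is under any of cups 1, 2, 3, and 5 (prior 1/5 each): cup 4 is the highest-numbered option available, probability 1; weight (1/5)·1 = 1/5 each.
If it is under cup 4 (prior 1/5): the dealer opened cup 4, so this case is ruled out; weight (1/5)·0 = 0.
The weights sum to 4/5.
So P(the pea under cup 5 | the dealer opened cup 4) = (1/5) / (4/5) = 1/4.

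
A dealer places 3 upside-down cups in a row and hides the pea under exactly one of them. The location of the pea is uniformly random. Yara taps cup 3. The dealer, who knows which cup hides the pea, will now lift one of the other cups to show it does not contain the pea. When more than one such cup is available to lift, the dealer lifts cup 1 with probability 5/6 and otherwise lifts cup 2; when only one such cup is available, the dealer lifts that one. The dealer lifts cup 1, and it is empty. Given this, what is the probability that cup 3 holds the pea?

5/11

Consider each possible location of the pea in turn.
If it is under cup 1 (prior 1/3): the dealer opened cup 1, so this case is ruled out; weight (1/3)·0 = 0.
If it is under cup 2 (prior 1/3): only cup 1 is available, probability 1; weight (1/3)·1 = 1/3.
If it is under cup 3 (prior 1/3): cup 1 is available, opened with probability 5/6; weight (1/3)·(5/6) = 5/18.
The weights sum to 11/18.
So P(the pea under cup 3 | the dealer opened cup 1) = (5/18) / (11/18) = 5/11.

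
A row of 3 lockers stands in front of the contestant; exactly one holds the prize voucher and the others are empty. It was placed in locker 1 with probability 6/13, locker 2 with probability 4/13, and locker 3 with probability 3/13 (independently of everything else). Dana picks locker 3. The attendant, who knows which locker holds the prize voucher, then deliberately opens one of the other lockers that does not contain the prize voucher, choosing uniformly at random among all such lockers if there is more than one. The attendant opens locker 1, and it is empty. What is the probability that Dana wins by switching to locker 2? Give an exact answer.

Apply Bayes' rule, conditioning on where the prize voucher actually is.
If it is in locker 1 (prior 6/13): the attendant opened locker 1, so this case is ruled out; weight (6/13)·0 = 0.
If it is in locker 2 (prior 4/13): the attendant has no choice, probability 1; weight (4/13)·1 = 4/13.
If it is in locker 3 (prior 3/13): the attendant has 2 equally likely choices, so probability 1/2; weight (3/13)·(1/2) = 3/26.
The weights sum to 11/26.
So P(the prize voucher in locker 2 | the attendant opened locker 1) = (4/13) / (11/26) = 8/11.

8/11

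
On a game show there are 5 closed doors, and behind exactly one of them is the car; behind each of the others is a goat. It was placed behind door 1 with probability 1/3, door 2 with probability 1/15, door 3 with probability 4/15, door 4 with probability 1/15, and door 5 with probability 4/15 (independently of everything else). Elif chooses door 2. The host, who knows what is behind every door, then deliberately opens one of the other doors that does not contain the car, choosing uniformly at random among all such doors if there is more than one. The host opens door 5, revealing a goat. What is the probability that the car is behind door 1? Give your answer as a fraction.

20/43

Consider each possible location of the car in turn.
If it is behind door 1 (prior 1/3): the host has 3 equally likely choices, so probability 1/3; weight (1/3)·(1/3) = 1/9.
If it is behind door 2 (prior 1/15): the host has 4 equally likely choices, so probability 1/4; weight (1/15)·(1/4) = 1/60.
If it is behind door 3 (prior 4/15): the host has 3 equally likely choices, so probability 1/3; weight (4/15)·(1/3) = 4/45.
If it is behind door 4 (prior 1/15): the host has 3 equally likely choices, so probability 1/3; weight (1/15)·(1/3) = 1/45.
If it is behind door 5 (prior 4/15): the host opened door 5, so this case is ruled out; weight (4/15)·0 = 0.
The weights sum to 43/180.
So P(the car behind door 1 | the host opened door 5) = (1/9) / (43/180) = 20/43.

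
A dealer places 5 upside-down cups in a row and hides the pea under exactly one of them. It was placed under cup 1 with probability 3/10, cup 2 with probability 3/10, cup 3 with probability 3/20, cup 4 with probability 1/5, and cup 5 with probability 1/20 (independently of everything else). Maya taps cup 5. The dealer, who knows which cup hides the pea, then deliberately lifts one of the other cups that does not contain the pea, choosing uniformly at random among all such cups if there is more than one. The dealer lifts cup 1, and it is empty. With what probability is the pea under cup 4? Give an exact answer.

Consider each possible location of the pea in turn.
If it is under cup 1 (prior 3/10): the dealer opened cup 1, so this case is ruled out; weight (3/10)·0 = 0.
If it is under cup 2 (prior 3/10): the dealer has 3 equally likely choices, so probability 1/3; weight (3/10)·(1/3) = 1/10.
If it is under cup 3 (prior 3/20): the dealer has 3 equally likely choices, so probability 1/3; weight (3/20)·(1/3) = 1/20.
If it is under cup 4 (prior 1/5): the dealer has 3 equally likely choices, so probability 1/3; weight (1/5)·(1/3) = 1/15.
If it is under cup 5 (prior 1/20): the dealer has 4 equally likely choices, so probability 1/4; weight (1/20)·(1/4) = 1/80.
The weights sum to 11/48.
So P(the pea under cup 4 | the dealer opened cup 1) = (1/15) / (11/48) = 16/55.

16/55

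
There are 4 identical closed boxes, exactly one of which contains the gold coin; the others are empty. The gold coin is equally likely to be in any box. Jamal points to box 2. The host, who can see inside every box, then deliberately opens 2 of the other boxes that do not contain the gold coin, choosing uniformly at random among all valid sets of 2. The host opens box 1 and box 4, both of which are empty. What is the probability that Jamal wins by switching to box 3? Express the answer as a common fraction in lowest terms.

3/4

Consider each possible location of the gold coin in turn.
If it is in either of boxes 1 and 4 (prior 1/4 each): that box was opened and seen not to hold the prize — ruled out; weight (1/4)·0 = 0 each.
If it is in box 2 (prior 1/4): the host has 3 equally likely choices, so probability 1/3; weight (1/4)·(1/3) = 1/12.
If it is in box 3 (prior 1/4): the host has no choice, probability 1; weight (1/4)·1 = 1/4.
The weights sum to 1/3.
So P(the gold coin in box 3 | the host opened box 1 and box 4) = (1/4) / (1/3) = 3/4.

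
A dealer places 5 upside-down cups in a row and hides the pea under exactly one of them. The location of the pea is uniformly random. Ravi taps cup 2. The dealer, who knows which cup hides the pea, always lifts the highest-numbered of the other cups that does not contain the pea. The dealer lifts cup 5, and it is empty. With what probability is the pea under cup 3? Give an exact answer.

Apply Bayes' rule, conditioning on where the pea actually is.
If it is under any of cups 1, 2, 3, and 4 (prior 1/5 each): cup 5 is the highest-numbered option available, probability 1; weight (1/5)·1 = 1/5 each.
If it is under cup 5 (prior 1/5): the dealer opened cup 5, so this case is ruled out; weight (1/5)·0 = 0.
The weights sum to 4/5.
So P(the pea under cup 3 | the dealer opened cup 5) = (1/5) / (4/5) = 1/4.

1/4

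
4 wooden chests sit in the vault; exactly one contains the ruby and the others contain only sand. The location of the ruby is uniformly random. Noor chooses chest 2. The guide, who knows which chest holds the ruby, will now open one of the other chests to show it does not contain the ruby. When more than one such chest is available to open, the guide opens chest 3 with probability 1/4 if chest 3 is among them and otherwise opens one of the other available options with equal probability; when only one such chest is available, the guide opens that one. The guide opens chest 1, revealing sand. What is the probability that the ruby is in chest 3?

4/13

Consider each possible location of the ruby in turn.
If it is in chest 1 (prior 1/4): the guide opened chest 1, so this case is ruled out; weight (1/4)·0 = 0.
If it is in chest 2 (prior 1/4): chest 3 is available but not opened; chest 1 gets probability (1 − 1/4)/2 = 3/8; weight (1/4)·(3/8) = 3/32.
If it is in chest 3 (prior 1/4): chest 3 holds the prize so is unavailable; the guide chooses uniformly among the 2 others, probability 1/2; weight (1/4)·(1/2) = 1/8.
If it is in chest 4 (prior 1/4): chest 3 is available but not opened, probability 3/4; weight (1/4)·(3/4) = 3/16.
The weights sum to 13/32.
So P(the ruby in chest 3 | the guide opened chest 1) = (1/8) / (13/32) = 4/13.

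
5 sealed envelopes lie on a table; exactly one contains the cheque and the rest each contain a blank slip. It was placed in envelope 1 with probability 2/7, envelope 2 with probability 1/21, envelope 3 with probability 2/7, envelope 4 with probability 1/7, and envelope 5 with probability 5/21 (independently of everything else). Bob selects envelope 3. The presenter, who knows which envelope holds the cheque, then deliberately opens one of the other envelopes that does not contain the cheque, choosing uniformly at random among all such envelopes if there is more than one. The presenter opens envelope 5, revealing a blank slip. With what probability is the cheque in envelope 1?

Condition on the true location of the cheque.
If it is in envelope 1 (prior 2/7): the presenter has 3 equally likely choices, so probability 1/3; weight (2/7)·(1/3) = 2/21.
If it is in envelope 2 (prior 1/21): the presenter has 3 equally likely choices, so probability 1/3; weight (1/21)·(1/3) = 1/63.
If it is in envelope 3 (prior 2/7): the presenter has 4 equally likely choices, so probability 1/4; weight (2/7)·(1/4) = 1/14.
If it is in envelope 4 (prior 1/7): the presenter has 3 equally likely choices, so probability 1/3; weight (1/7)·(1/3) = 1/21.
If it is in envelope 5 (prior 5/21): the presenter opened envelope 5, so this case is ruled out; weight (5/21)·0 = 0.
The weights sum to 29/126.
So P(the cheque in envelope 1 | the presenter opened envelope 5) = (2/21) / (29/126) = 12/29.

12/29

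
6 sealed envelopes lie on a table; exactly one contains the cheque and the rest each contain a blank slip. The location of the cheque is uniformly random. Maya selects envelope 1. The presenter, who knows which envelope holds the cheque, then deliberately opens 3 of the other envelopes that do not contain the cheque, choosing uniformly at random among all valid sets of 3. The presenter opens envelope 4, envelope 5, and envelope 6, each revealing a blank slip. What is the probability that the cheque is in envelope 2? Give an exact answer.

5/12

Condition on the true location of the cheque.
If it is in envelope 1 (prior 1/6): the presenter has 10 equally likely choices, so probability 1/10; weight (1/6)·(1/10) = 1/60.
If it is in either of envelopes 2 and 3 (prior 1/6 each): the presenter has 4 equally likely choices, so probability 1/4; weight (1/6)·(1/4) = 1/24 each.
If it is in any of envelopes 4, 5, and 6 (prior 1/6 each): that envelope was opened and seen not to hold the prize — ruled out; weight (1/6)·0 = 0 each.
The weights sum to 1/10.
So P(the cheque in envelope 2 | the presenter opened envelope 4, envelope 5, and envelope 6) = (1/24) / (1/10) = 5/12.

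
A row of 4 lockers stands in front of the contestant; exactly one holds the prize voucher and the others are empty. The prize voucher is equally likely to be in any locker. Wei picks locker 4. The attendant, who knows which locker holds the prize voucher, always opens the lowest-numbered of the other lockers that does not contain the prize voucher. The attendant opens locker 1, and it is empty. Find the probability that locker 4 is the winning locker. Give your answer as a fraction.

1/3

Consider each possible location of the prize voucher in turn.
If it is in locker 1 (prior 1/4): the attendant opened locker 1, so this case is ruled out; weight (1/4)·0 = 0.
If it is in any of lockers 2, 3, and 4 (prior 1/4 each): locker 1 is the lowest-numbered option available, probability 1; weight (1/4)·1 = 1/4 each.
The weights sum to 3/4.
So P(the prize voucher in locker 4 | the attendant opened locker 1) = (1/4) / (3/4) = 1/3.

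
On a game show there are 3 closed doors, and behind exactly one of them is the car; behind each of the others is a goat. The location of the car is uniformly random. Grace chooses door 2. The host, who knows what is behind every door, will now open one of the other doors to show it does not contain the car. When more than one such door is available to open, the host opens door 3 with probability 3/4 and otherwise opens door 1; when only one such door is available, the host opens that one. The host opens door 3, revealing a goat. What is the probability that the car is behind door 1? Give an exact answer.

4/7

Apply Bayes' rule, conditioning on where the car actually is.
If it is behind door 1 (prior 1/3): only door 3 is available, probability 1; weight (1/3)·1 = 1/3.
If it is behind door 2 (prior 1/3): door 3 is available, opened with probability 3/4; weight (1/3)·(3/4) = 1/4.
If it is behind door 3 (prior 1/3): the host opened door 3, so this case is ruled out; weight (1/3)·0 = 0.
The weights sum to 7/12.
So P(the car behind door 1 | the host opened door 3) = (1/3) / (7/12) = 4/7.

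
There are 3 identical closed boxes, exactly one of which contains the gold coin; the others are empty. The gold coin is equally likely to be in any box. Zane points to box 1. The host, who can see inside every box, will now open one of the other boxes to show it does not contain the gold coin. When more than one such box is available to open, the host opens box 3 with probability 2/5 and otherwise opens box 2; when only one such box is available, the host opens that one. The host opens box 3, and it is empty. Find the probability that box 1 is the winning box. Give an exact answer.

Consider each possible location of the gold coin in turn.
If it is in box 1 (prior 1/3): box 3 is available, opened with probability 2/5; weight (1/3)·(2/5) = 2/15.
If it is in box 2 (prior 1/3): only box 3 is available, probability 1; weight (1/3)·1 = 1/3.
If it is in box 3 (prior 1/3): the host opened box 3, so this case is ruled out; weight (1/3)·0 = 0.
The weights sum to 7/15.
So P(the gold coin in box 1 | the host opened box 3) = (2/15) / (7/15) = 2/7.

2/7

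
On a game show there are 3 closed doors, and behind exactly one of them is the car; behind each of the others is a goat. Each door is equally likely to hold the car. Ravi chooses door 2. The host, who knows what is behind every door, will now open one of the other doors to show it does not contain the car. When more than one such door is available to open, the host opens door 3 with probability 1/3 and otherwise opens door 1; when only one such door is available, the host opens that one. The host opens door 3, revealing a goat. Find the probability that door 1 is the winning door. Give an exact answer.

3/4

Apply Bayes' rule, conditioning on where the car actually is.
If it is behind door 1 (prior 1/3): only door 3 is available, probability 1; weight (1/3)·1 = 1/3.
If it is behind door 2 (prior 1/3): door 3 is available, opened with probability 1/3; weight (1/3)·(1/3) = 1/9.
If it is behind door 3 (prior 1/3): the host opened door 3, so this case is ruled out; weight (1/3)·0 = 0.
The weights sum to 4/9.
So P(the car behind door 1 | the host opened door 3) = (1/3) / (4/9) = 3/4.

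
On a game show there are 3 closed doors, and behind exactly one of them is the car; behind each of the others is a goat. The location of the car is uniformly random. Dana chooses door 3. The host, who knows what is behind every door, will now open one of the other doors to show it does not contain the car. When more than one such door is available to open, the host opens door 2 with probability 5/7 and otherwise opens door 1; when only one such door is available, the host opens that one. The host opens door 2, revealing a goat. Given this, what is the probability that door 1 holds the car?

7/12

Apply Bayes' rule, conditioning on where the car actually is.
If it is behind door 1 (prior 1/3): only door 2 is available, probability 1; weight (1/3)·1 = 1/3.
If it is behind door 2 (prior 1/3): the host opened door 2, so this case is ruled out; weight (1/3)·0 = 0.
If it is behind door 3 (prior 1/3): door 2 is available, opened with probability 5/7; weight (1/3)·(5/7) = 5/21.
The weights sum to 4/7.
So P(the car behind door 1 | the host opened door 2) = (1/3) / (4/7) = 7/12.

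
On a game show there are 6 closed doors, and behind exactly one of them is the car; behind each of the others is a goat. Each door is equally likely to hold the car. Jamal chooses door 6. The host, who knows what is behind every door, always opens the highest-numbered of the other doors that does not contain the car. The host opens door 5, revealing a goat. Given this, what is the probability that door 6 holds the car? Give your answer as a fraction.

1/5

Consider each possible location of the car in turn.
If it is behind any of doors 1, 2, 3, 4, and 6 (prior 1/6 each): door 5 is the highest-numbered option available, probability 1; weight (1/6)·1 = 1/6 each.
If it is behind door 5 (prior 1/6): the host opened door 5, so this case is ruled out; weight (1/6)·0 = 0.
The weights sum to 5/6.
So P(the car behind door 6 | the host opened door 5) = (1/6) / (5/6) = 1/5.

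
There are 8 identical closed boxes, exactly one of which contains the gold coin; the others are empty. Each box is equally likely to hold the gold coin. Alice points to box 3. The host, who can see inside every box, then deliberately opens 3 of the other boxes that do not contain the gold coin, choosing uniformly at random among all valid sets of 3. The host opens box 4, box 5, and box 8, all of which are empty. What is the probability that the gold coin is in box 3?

1/8

Condition on the true location of the gold coin.
If it is in any of boxes 1, 2, 6, and 7 (prior 1/8 each): the host has 20 equally likely choices, so probability 1/20; weight (1/8)·(1/20) = 1/160 each.
If it is in box 3 (prior 1/8): the host has 35 equally likely choices, so probability 1/35; weight (1/8)·(1/35) = 1/280.
If it is in any of boxes 4, 5, and 8 (prior 1/8 each): that box was opened and seen not to hold the prize — ruled out; weight (1/8)·0 = 0 each.
The weights sum to 1/35.
So P(the gold coin in box 3 | the host opened box 4, box 5, and box 8) = (1/280) / (1/35) = 1/8.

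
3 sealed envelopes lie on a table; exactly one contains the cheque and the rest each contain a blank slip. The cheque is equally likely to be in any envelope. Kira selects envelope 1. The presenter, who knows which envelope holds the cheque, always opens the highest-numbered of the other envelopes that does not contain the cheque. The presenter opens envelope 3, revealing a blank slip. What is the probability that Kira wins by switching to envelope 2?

1/2

Apply Bayes' rule, conditioning on where the cheque actually is.
If it is in either of envelopes 1 and 2 (prior 1/3 each): envelope 3 is the highest-numbered option available, probability 1; weight (1/3)·1 = 1/3 each.
If it is in envelope 3 (prior 1/3): the presenter opened envelope 3, so this case is ruled out; weight (1/3)·0 = 0.
The weights sum to 2/3.
So P(the cheque in envelope 2 | the presenter opened envelope 3) = (1/3) / (2/3) = 1/2.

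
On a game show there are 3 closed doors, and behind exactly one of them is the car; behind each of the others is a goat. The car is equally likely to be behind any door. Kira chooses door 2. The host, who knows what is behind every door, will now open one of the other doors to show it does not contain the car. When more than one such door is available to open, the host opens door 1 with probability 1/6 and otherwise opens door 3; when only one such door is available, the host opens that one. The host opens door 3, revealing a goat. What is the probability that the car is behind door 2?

Condition on the true location of the car.
If it is behind door 1 (prior 1/3): only door 3 is available, probability 1; weight (1/3)·1 = 1/3.
If it is behind door 2 (prior 1/3): door 1 is available but not opened, probability 5/6; weight (1/3)·(5/6) = 5/18.
If it is behind door 3 (prior 1/3): the host opened door 3, so this case is ruled out; weight (1/3)·0 = 0.
The weights sum to 11/18.
So P(the car behind door 2 | the host opened door 3) = (5/18) / (11/18) = 5/11.

5/11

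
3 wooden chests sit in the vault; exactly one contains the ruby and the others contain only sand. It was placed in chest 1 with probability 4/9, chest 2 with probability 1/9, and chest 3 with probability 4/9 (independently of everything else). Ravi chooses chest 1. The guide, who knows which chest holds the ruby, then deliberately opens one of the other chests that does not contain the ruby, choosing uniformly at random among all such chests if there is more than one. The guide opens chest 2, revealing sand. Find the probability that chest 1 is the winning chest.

1/3

Apply Bayes' rule, conditioning on where the ruby actually is.
If it is in chest 1 (prior 4/9): the guide has 2 equally likely choices, so probability 1/2; weight (4/9)·(1/2) = 2/9.
If it is in chest 2 (prior 1/9): the guide opened chest 2, so this case is ruled out; weight (1/9)·0 = 0.
If it is in chest 3 (prior 4/9): the guide has no choice, probability 1; weight (4/9)·1 = 4/9.
The weights sum to 2/3.
So P(the ruby in chest 1 | the guide opened chest 2) = (2/9) / (2/3) = 1/3.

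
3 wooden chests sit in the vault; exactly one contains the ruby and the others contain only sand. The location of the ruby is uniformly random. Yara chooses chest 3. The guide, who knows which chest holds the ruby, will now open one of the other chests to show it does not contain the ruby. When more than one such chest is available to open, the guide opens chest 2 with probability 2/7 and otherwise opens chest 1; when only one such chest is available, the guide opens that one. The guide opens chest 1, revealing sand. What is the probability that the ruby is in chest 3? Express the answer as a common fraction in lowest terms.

5/12

Condition on the true location of the ruby.
If it is in chest 1 (prior 1/3): the guide opened chest 1, so this case is ruled out; weight (1/3)·0 = 0.
If it is in chest 2 (prior 1/3): only chest 1 is available, probability 1; weight (1/3)·1 = 1/3.
If it is in chest 3 (prior 1/3): chest 2 is available but not opened, probability 5/7; weight (1/3)·(5/7) = 5/21.
The weights sum to 4/7.
So P(the ruby in chest 3 | the guide opened chest 1) = (5/21) / (4/7) = 5/12.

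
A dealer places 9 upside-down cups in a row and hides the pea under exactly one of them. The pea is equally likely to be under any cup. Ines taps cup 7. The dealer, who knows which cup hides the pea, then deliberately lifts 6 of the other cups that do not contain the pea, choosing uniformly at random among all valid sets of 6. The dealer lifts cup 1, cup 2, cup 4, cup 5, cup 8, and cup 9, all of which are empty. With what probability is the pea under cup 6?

4/9

Condition on the true location of the pea.
If it is under any of cups 1, 2, 4, 5, 8, and 9 (prior 1/9 each): that cup was opened and seen not to hold the prize — ruled out; weight (1/9)·0 = 0 each.
If it is under either of cups 3 and 6 (prior 1/9 each): the dealer has 7 equally likely choices, so probability 1/7; weight (1/9)·(1/7) = 1/63 each.
If it is under cup 7 (prior 1/9): the dealer has 28 equally likely choices, so probability 1/28; weight (1/9)·(1/28) = 1/252.
The weights sum to 1/28.
So P(the pea under cup 6 | the dealer opened cup 1, cup 2, cup 4, cup 5, cup 8, and cup 9) = (1/63) / (1/28) = 4/9.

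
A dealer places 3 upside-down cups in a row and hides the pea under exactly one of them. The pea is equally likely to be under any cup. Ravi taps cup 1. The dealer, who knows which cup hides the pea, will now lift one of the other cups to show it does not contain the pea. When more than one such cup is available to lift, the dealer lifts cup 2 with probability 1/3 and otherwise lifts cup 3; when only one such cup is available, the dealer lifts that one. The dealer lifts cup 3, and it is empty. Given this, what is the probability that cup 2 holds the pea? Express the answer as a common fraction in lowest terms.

Consider each possible location of the pea in turn.
If it is under cup 1 (prior 1/3): cup 2 is available but not opened, probability 2/3; weight (1/3)·(2/3) = 2/9.
If it is under cup 2 (prior 1/3): only cup 3 is available, probability 1; weight (1/3)·1 = 1/3.
If it is under cup 3 (prior 1/3): the dealer opened cup 3, so this case is ruled out; weight (1/3)·0 = 0.
The weights sum to 5/9.
So P(the pea under cup 2 | the dealer opened cup 3) = (1/3) / (5/9) = 3/5.

3/5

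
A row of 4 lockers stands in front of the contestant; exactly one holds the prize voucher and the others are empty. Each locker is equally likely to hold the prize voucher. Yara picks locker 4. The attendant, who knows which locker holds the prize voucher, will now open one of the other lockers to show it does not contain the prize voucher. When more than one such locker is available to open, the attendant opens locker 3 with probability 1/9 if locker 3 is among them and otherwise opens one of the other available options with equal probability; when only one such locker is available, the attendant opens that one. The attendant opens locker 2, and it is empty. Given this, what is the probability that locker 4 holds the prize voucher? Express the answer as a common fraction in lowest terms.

Consider each possible location of the prize voucher in turn.
If it is in locker 1 (prior 1/4): locker 3 is available but not opened, probability 8/9; weight (1/4)·(8/9) = 2/9.
If it is in locker 2 (prior 1/4): the attendant opened locker 2, so this case is ruled out; weight (1/4)·0 = 0.
If it is in locker 3 (prior 1/4): locker 3 holds the prize so is unavailable; the attendant chooses uniformly among the 2 others, probability 1/2; weight (1/4)·(1/2) = 1/8.
If it is in locker 4 (prior 1/4): locker 3 is available but not opened; locker 2 gets probability (1 − 1/9)/2 = 4/9; weight (1/4)·(4/9) = 1/9.
The weights sum to 11/24.
So P(the prize voucher in locker 4 | the attendant opened locker 2) = (1/9) / (11/24) = 8/33.

8/33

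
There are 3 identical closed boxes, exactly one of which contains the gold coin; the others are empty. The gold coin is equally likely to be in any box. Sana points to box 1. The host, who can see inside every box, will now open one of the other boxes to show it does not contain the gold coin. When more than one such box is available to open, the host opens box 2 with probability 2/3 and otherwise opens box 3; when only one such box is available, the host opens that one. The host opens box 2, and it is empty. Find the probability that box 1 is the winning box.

2/5

Apply Bayes' rule, conditioning on where the gold coin actually is.
If it is in box 1 (prior 1/3): box 2 is available, opened with probability 2/3; weight (1/3)·(2/3) = 2/9.
If it is in box 2 (prior 1/3): the host opened box 2, so this case is ruled out; weight (1/3)·0 = 0.
If it is in box 3 (prior 1/3): only box 2 is available, probability 1; weight (1/3)·1 = 1/3.
The weights sum to 5/9.
So P(the gold coin in box 1 | the host opened box 2) = (2/9) / (5/9) = 2/5.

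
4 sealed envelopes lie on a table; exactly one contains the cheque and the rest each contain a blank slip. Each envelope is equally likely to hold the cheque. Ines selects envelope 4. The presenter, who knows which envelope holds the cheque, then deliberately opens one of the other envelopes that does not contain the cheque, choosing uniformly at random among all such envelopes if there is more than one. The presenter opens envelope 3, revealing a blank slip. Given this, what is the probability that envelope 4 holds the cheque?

1/4

Condition on the true location of the cheque.
If it is in either of envelopes 1 and 2 (prior 1/4 each): the presenter has 2 equally likely choices, so probability 1/2; weight (1/4)·(1/2) = 1/8 each.
If it is in envelope 3 (prior 1/4): the presenter opened envelope 3, so this case is ruled out; weight (1/4)·0 = 0.
If it is in envelope 4 (prior 1/4): the presenter has 3 equally likely choices, so probability 1/3; weight (1/4)·(1/3) = 1/12.
The weights sum to 1/3.
So P(the cheque in envelope 4 | the presenter opened envelope 3) = (1/12) / (1/3) = 1/4.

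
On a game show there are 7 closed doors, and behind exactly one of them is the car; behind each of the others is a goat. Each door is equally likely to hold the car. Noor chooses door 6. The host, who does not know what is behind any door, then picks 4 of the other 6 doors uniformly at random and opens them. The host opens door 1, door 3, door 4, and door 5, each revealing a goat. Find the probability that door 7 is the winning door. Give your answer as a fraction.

Consider each possible location of the car in turn.
If it is behind any of doors 1, 3, 4, and 5 (prior 1/7 each): that door was opened and seen not to hold the prize — ruled out; weight (1/7)·0 = 0 each.
If it is behind any of doors 2, 6, and 7 (prior 1/7 each): the host picks exactly this set with probability 1/15 regardless, and none is the prize; weight (1/7)·(1/15) = 1/105 each.
The weights sum to 1/35.
So P(the car behind door 7 | the host opened door 1, door 3, door 4, and door 5) = (1/105) / (1/35) = 1/3.

1/3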